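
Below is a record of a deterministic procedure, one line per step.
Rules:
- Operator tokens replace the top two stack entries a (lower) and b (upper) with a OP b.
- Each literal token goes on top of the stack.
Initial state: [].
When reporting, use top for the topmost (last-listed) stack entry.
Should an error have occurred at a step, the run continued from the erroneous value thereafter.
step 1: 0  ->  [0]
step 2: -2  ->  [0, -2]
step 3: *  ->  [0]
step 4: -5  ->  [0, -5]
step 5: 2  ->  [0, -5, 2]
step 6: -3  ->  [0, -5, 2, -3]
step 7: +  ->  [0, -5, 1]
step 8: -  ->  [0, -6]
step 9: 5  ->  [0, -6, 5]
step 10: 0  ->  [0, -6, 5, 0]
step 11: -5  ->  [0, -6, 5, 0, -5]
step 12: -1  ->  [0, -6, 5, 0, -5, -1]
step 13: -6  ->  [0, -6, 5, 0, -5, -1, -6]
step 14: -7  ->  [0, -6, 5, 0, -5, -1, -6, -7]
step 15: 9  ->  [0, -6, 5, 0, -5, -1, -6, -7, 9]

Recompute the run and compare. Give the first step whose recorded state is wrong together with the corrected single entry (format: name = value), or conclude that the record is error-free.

1. push 0: top = 0 (agrees with the record)
2. push -2: top = -2 (agrees with the record)
3. 0 * -2 = 0 (exactly as logged)
4. push -5: top = -5 (agrees with the record)
5. push 2: top = 2 (in agreement)
6. push -3: top = -3 (consistent with the record)
7. 2 + -3 = -1 (the record disagrees here)
That makes step 7 the first incorrect line — top = -1 is what it should show.

step 7, top = -1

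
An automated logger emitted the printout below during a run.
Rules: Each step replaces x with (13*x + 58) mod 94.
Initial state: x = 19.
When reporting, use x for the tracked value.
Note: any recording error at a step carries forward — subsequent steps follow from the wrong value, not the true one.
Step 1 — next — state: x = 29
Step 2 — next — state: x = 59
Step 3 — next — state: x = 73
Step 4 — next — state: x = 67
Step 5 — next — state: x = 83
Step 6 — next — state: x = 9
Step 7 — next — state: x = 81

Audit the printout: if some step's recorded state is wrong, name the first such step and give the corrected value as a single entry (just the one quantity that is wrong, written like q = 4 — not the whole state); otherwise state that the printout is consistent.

step 1, x = 23

Recomputing the run from the initial state:
step 1: x = 23
step 2: x = 75
step 3: x = 93
step 4: x = 45
step 5: x = 79
step 6: x = 51
step 7: x = 63
The first disagreement with the printout is at step 1, where the value should be x = 23.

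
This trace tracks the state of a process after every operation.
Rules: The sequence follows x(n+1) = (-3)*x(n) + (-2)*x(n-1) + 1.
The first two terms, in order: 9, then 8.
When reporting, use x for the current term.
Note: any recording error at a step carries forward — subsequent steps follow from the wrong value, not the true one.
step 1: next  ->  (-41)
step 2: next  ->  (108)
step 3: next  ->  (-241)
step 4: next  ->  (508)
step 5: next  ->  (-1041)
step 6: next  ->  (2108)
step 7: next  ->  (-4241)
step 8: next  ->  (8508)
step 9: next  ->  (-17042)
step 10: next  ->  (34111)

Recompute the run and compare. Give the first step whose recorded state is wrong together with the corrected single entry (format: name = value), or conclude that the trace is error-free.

Recomputing the run from the initial state:
step 1: x = -41
step 2: x = 108
step 3: x = -241
step 4: x = 508
step 5: x = -1041
step 6: x = 2108
step 7: x = -4241
step 8: x = 8508
step 9: x = -17041
step 10: x = 34108
The first disagreement with the trace is at step 9, where the value should be x = -17041.

step 9, x = -17041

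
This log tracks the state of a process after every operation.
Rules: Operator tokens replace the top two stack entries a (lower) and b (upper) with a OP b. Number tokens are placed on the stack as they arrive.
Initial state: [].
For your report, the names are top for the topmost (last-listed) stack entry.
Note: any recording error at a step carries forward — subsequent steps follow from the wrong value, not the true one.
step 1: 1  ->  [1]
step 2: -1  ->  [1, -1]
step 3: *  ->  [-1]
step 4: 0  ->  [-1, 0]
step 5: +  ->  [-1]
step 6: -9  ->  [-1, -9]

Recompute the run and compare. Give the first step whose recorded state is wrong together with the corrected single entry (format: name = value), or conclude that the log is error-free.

no error

1. push 1: top = 1 (checks out)
2. push -1: top = -1 (in agreement)
3. 1 * -1 = -1 (consistent with the log)
4. push 0: top = 0 (in agreement)
5. -1 + 0 = -1 (confirmed correct)
6. push -9: top = -9 (matches)
All entries verified; no error found.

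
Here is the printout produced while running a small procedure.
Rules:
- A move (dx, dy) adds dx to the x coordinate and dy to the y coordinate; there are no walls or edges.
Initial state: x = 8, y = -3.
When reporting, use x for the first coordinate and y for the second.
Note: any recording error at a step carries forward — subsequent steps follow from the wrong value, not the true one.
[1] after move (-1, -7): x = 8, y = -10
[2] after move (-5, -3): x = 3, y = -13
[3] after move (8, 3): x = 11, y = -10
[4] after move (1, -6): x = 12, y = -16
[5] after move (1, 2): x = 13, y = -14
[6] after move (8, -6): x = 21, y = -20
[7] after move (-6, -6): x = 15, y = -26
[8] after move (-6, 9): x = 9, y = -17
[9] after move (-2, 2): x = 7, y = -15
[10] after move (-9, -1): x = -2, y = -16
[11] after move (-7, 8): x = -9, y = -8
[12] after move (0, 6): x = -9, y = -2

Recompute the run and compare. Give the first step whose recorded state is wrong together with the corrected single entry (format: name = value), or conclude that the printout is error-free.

Recomputing the run from the initial state:
step 1: x = 7, y = -10
step 2: x = 2, y = -13
step 3: x = 10, y = -10
step 4: x = 11, y = -16
step 5: x = 12, y = -14
step 6: x = 20, y = -20
step 7: x = 14, y = -26
step 8: x = 8, y = -17
step 9: x = 6, y = -15
step 10: x = -3, y = -16
step 11: x = -10, y = -8
step 12: x = -10, y = -2
The first disagreement with the printout is at step 1, where the value should be x = 7.

step 1, x = 7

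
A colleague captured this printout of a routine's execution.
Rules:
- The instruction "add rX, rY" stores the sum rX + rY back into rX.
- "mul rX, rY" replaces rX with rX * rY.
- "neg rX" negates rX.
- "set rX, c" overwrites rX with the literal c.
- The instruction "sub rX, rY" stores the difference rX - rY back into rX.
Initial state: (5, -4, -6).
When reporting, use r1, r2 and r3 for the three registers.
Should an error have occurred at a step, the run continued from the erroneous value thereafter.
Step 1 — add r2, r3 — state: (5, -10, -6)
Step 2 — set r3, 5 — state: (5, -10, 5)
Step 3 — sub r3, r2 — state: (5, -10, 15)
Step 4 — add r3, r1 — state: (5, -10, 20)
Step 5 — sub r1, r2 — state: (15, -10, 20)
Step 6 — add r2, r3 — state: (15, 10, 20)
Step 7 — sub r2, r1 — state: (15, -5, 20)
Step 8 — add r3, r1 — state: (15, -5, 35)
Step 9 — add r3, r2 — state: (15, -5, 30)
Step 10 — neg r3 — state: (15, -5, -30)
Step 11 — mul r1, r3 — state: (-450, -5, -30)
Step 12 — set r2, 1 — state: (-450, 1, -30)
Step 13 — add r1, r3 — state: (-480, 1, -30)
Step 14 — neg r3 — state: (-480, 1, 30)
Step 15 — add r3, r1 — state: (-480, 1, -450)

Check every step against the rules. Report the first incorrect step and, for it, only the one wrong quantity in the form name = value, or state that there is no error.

no error

Step 1: r2 = -4 + -6 = -10 — in agreement.
Step 2: r3 = 5 — agrees with the printout.
Step 3: r3 = 5 - -10 = 15 — same as recorded.
Step 4: r3 = 15 + 5 = 20 — exactly as logged.
Step 5: r1 = 5 - -10 = 15 — agrees with the printout.
Step 6: r2 = -10 + 20 = 10 — confirmed correct.
Step 7: r2 = 10 - 15 = -5 — verified.
Step 8: r3 = 20 + 15 = 35 — no discrepancy.
Step 9: r3 = 35 + -5 = 30 — verified.
Step 10: r3 = -(30) = -30 — no discrepancy.
Step 11: r1 = 15 * -30 = -450 — verified.
Step 12: r2 = 1 — verified.
Step 13: r1 = -450 + -30 = -480 — in agreement.
Step 14: r3 = -(-30) = 30 — exactly as logged.
Step 15: r3 = 30 + -480 = -450 — exactly as logged.
Each recorded entry agrees with the recomputation.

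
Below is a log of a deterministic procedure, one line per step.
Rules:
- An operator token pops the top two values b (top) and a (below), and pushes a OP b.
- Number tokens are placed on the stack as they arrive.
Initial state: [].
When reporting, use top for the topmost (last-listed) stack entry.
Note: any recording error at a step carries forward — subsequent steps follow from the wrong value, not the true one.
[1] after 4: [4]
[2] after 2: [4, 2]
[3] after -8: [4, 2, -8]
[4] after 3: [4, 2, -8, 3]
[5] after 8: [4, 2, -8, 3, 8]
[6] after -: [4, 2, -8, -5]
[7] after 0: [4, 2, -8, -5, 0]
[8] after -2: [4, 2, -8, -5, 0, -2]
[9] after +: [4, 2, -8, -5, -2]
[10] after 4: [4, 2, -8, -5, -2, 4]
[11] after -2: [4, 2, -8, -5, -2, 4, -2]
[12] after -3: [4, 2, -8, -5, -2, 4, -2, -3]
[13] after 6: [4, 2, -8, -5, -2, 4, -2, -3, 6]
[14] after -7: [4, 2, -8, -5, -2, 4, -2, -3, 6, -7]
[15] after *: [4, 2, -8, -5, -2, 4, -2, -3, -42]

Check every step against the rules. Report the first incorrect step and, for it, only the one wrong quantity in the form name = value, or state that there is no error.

no error

step 1: push 4: top = 4 -> exactly as logged
step 2: push 2: top = 2 -> consistent with the log
step 3: push -8: top = -8 -> exactly as logged
step 4: push 3: top = 3 -> consistent with the log
step 5: push 8: top = 8 -> in agreement
step 6: 3 - 8 = -5 -> no discrepancy
step 7: push 0: top = 0 -> exactly as logged
step 8: push -2: top = -2 -> consistent with the log
step 9: 0 + -2 = -2 -> checks out
step 10: push 4: top = 4 -> matches
step 11: push -2: top = -2 -> matches
step 12: push -3: top = -3 -> matches
step 13: push 6: top = 6 -> in agreement
step 14: push -7: top = -7 -> agrees with the log
step 15: 6 * -7 = -42 -> agrees with the log
Every step is consistent.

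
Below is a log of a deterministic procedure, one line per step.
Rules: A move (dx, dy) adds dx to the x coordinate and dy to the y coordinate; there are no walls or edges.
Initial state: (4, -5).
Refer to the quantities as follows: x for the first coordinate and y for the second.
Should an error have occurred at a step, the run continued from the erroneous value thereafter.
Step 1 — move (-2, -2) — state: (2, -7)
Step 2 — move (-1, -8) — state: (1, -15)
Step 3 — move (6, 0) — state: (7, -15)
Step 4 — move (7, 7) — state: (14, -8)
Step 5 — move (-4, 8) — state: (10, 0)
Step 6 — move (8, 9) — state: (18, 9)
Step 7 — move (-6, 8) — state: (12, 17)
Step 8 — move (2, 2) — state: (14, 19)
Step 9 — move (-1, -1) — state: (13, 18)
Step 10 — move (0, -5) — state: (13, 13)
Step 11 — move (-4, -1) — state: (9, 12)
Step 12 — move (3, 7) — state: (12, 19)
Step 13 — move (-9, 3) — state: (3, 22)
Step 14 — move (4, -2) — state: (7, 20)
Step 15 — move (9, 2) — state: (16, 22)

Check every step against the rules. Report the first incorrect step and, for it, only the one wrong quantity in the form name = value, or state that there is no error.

Step 1: x = 4 + (-2) = 2, y = -5 + (-2) = -7 — same as recorded.
Step 2: x = 2 + (-1) = 1, y = -7 + (-8) = -15 — checks out.
Step 3: x = 1 + (6) = 7, y = -15 + (0) = -15 — same as recorded.
Step 4: x = 7 + (7) = 14, y = -15 + (7) = -8 — verified.
Step 5: x = 14 + (-4) = 10, y = -8 + (8) = 0 — checks out.
Step 6: x = 10 + (8) = 18, y = 0 + (9) = 9 — same as recorded.
Step 7: x = 18 + (-6) = 12, y = 9 + (8) = 17 — verified.
Step 8: x = 12 + (2) = 14, y = 17 + (2) = 19 — agrees with the log.
Step 9: x = 14 + (-1) = 13, y = 19 + (-1) = 18 — same as recorded.
Step 10: x = 13 + (0) = 13, y = 18 + (-5) = 13 — verified.
Step 11: x = 13 + (-4) = 9, y = 13 + (-1) = 12 — exactly as logged.
Step 12: x = 9 + (3) = 12, y = 12 + (7) = 19 — confirmed correct.
Step 13: x = 12 + (-9) = 3, y = 19 + (3) = 22 — confirmed correct.
Step 14: x = 3 + (4) = 7, y = 22 + (-2) = 20 — verified.
Step 15: x = 7 + (9) = 16, y = 20 + (2) = 22 — confirmed correct.
All entries verified; no error found.

no error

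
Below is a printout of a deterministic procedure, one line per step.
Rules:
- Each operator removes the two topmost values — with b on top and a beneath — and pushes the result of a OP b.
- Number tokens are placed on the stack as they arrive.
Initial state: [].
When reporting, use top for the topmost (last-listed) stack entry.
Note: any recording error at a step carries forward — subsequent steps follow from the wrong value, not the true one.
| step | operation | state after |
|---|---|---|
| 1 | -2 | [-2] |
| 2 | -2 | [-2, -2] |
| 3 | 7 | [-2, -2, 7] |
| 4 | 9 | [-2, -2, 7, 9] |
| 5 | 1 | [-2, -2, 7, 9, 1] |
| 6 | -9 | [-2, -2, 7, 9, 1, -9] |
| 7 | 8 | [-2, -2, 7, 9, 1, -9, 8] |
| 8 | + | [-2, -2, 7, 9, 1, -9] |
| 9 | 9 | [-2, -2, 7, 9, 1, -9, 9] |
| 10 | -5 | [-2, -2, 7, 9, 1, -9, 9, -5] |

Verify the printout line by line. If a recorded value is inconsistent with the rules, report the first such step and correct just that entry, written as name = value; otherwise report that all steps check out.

Step 1: push -2: top = -2 — agrees with the printout.
Step 2: push -2: top = -2 — agrees with the printout.
Step 3: push 7: top = 7 — no discrepancy.
Step 4: push 9: top = 9 — verified.
Step 5: push 1: top = 1 — no discrepancy.
Step 6: push -9: top = -9 — no discrepancy.
Step 7: push 8: top = 8 — verified.
Step 8: -9 + 8 = -1 — the printout disagrees here.
First deviation found at step 8; the corrected entry is top = -1.

step 8, top = -1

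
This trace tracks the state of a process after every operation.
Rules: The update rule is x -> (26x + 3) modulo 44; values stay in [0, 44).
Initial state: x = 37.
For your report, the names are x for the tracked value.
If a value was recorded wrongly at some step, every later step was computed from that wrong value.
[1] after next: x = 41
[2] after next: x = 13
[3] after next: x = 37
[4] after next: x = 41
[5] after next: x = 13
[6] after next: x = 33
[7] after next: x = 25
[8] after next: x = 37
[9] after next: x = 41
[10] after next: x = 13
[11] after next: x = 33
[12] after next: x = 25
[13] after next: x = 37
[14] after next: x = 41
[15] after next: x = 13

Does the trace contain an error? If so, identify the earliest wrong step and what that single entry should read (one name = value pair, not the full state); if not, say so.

1. x = (26*37 + 3) mod 44 = 41 (exactly as logged)
2. x = (26*41 + 3) mod 44 = 13 (no discrepancy)
3. x = (26*13 + 3) mod 44 = 33 (a discrepancy with the trace)
The audit stops at step 3: the recorded entry is wrong and should be x = 33.

step 3, x = 33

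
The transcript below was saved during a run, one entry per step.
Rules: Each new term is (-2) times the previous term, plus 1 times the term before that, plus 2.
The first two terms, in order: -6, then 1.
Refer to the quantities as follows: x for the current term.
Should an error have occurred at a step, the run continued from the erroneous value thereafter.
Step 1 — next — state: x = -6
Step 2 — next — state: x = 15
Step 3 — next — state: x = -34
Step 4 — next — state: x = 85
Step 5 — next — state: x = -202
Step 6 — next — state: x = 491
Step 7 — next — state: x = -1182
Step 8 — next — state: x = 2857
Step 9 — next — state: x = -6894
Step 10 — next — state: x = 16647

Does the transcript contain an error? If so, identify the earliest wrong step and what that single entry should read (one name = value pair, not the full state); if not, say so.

no error

Recomputing the run from the initial state:
step 1: x = -6
step 2: x = 15
step 3: x = -34
step 4: x = 85
step 5: x = -202
step 6: x = 491
step 7: x = -1182
step 8: x = 2857
step 9: x = -6894
step 10: x = 16647
This matches the transcript at every step.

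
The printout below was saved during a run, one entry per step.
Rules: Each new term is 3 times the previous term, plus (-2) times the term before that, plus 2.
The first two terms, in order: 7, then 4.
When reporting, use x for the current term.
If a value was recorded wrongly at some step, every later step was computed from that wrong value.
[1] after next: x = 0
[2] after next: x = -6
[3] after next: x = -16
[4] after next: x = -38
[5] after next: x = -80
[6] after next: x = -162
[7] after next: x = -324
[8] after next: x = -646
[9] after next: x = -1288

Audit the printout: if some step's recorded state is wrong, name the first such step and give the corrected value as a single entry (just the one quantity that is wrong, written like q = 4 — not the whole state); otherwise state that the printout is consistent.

step 4, x = -34

step 1: x = 3*(4) + (-2)*(7) + (2) = 0 -> same as recorded
step 2: x = 3*(0) + (-2)*(4) + (2) = -6 -> matches
step 3: x = 3*(-6) + (-2)*(0) + (2) = -16 -> in agreement
step 4: x = 3*(-16) + (-2)*(-6) + (2) = -34 -> the printout disagrees here
That makes step 4 the first incorrect line — x = -34 is what it should show.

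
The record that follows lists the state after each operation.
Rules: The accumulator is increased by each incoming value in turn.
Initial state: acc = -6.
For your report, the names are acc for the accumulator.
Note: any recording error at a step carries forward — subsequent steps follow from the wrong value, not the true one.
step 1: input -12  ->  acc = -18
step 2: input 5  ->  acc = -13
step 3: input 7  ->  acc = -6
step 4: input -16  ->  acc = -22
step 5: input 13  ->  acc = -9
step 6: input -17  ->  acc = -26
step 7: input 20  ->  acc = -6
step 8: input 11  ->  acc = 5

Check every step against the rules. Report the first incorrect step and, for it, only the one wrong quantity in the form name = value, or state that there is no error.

Recomputing the run from the initial state:
step 1: acc = -18
step 2: acc = -13
step 3: acc = -6
step 4: acc = -22
step 5: acc = -9
step 6: acc = -26
step 7: acc = -6
step 8: acc = 5
This matches the record at every step.

no error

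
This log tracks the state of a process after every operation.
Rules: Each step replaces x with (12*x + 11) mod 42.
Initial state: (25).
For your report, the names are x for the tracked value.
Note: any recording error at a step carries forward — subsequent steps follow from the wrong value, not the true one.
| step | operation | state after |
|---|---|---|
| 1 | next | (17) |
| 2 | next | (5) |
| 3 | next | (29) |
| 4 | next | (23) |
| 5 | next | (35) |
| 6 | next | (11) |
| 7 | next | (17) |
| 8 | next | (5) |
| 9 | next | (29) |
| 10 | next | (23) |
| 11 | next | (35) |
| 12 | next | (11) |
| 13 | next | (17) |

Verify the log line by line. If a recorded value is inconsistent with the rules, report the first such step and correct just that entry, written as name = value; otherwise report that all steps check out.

no error

step 1: x = (12*25 + 11) mod 42 = 17 -> in agreement
step 2: x = (12*17 + 11) mod 42 = 5 -> same as recorded
step 3: x = (12*5 + 11) mod 42 = 29 -> no discrepancy
step 4: x = (12*29 + 11) mod 42 = 23 -> exactly as logged
step 5: x = (12*23 + 11) mod 42 = 35 -> checks out
step 6: x = (12*35 + 11) mod 42 = 11 -> agrees with the log
step 7: x = (12*11 + 11) mod 42 = 17 -> verified
step 8: x = (12*17 + 11) mod 42 = 5 -> confirmed correct
step 9: x = (12*5 + 11) mod 42 = 29 -> confirmed correct
step 10: x = (12*29 + 11) mod 42 = 23 -> consistent with the log
step 11: x = (12*23 + 11) mod 42 = 35 -> consistent with the log
step 12: x = (12*35 + 11) mod 42 = 11 -> confirmed correct
step 13: x = (12*11 + 11) mod 42 = 17 -> exactly as logged
All steps check out; nothing to correct.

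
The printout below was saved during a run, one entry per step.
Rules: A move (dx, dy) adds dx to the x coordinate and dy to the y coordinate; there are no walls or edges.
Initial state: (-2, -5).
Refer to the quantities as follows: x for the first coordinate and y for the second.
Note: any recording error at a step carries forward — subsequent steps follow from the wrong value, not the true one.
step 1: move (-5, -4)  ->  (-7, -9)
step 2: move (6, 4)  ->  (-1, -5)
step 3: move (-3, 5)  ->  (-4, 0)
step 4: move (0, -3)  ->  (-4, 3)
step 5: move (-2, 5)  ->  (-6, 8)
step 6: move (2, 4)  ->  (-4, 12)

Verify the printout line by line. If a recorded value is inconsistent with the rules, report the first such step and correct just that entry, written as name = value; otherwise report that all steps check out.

1. x = -2 + (-5) = -7, y = -5 + (-4) = -9 (consistent with the printout)
2. x = -7 + (6) = -1, y = -9 + (4) = -5 (matches)
3. x = -1 + (-3) = -4, y = -5 + (5) = 0 (in agreement)
4. x = -4 + (0) = -4, y = 0 + (-3) = -3 (the recorded entry deviates here)
The earliest wrong entry is at step 4: it should read y = -3.

step 4, y = -3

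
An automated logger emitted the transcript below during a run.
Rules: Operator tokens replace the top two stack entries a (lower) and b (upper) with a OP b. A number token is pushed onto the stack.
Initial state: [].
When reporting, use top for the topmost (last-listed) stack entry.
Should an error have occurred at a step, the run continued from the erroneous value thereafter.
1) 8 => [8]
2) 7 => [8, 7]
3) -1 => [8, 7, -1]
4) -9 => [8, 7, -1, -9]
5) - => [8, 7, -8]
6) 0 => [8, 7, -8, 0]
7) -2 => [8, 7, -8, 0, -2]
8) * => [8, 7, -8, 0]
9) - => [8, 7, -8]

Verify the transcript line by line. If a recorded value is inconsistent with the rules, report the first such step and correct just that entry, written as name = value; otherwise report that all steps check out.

step 5, top = 8

step 1: push 8: top = 8 -> same as recorded
step 2: push 7: top = 7 -> in agreement
step 3: push -1: top = -1 -> verified
step 4: push -9: top = -9 -> agrees with the transcript
step 5: -1 - -9 = 8 -> a discrepancy with the transcript
First incorrect step: 5; the correct value is top = 8.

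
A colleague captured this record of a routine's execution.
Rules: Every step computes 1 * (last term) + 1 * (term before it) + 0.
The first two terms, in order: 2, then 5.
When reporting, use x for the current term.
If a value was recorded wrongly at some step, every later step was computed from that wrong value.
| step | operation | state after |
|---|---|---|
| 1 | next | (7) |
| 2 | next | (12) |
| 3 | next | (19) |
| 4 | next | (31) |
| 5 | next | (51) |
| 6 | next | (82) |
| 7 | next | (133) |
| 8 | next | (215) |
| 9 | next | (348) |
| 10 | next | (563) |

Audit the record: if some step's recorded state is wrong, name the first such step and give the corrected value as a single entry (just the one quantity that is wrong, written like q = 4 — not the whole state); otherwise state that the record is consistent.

step 5, x = 50

Recomputing the run from the initial state:
step 1: x = 7
step 2: x = 12
step 3: x = 19
step 4: x = 31
step 5: x = 50
step 6: x = 81
step 7: x = 131
step 8: x = 212
step 9: x = 343
step 10: x = 555
The first disagreement with the record is at step 5, where the value should be x = 50.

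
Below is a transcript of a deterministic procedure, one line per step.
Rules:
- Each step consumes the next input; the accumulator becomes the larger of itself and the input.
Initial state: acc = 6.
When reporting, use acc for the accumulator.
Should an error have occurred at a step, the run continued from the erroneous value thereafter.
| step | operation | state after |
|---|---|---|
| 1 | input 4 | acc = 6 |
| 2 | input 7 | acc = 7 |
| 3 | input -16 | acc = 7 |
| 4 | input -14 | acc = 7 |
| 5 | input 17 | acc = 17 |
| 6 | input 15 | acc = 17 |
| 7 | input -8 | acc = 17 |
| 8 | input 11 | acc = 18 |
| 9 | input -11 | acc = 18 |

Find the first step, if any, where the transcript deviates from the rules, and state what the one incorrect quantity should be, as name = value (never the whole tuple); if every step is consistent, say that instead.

step 8, acc = 17

Step 1: acc = max(6, 4) = 6 — matches.
Step 2: acc = max(6, 7) = 7 — exactly as logged.
Step 3: acc = max(7, -16) = 7 — in agreement.
Step 4: acc = max(7, -14) = 7 — confirmed correct.
Step 5: acc = max(7, 17) = 17 — verified.
Step 6: acc = max(17, 15) = 17 — same as recorded.
Step 7: acc = max(17, -8) = 17 — no discrepancy.
Step 8: acc = max(17, 11) = 17 — the entry is off here.
So the first discrepancy is step 8, where the right value is acc = 17.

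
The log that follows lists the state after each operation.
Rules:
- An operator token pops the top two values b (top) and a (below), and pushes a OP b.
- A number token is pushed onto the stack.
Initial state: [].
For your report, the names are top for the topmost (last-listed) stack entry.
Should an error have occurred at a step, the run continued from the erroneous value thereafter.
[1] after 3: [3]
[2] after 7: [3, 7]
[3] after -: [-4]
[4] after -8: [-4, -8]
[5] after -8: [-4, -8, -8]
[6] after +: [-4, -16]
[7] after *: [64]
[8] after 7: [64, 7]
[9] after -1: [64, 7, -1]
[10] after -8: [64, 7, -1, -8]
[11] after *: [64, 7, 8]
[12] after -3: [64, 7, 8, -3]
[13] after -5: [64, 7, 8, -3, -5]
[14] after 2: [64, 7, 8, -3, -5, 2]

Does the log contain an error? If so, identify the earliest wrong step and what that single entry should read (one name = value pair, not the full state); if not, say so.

no error

Step 1: push 3: top = 3 — checks out.
Step 2: push 7: top = 7 — agrees with the log.
Step 3: 3 - 7 = -4 — same as recorded.
Step 4: push -8: top = -8 — confirmed correct.
Step 5: push -8: top = -8 — in agreement.
Step 6: -8 + -8 = -16 — checks out.
Step 7: -4 * -16 = 64 — agrees with the log.
Step 8: push 7: top = 7 — exactly as logged.
Step 9: push -1: top = -1 — no discrepancy.
Step 10: push -8: top = -8 — exactly as logged.
Step 11: -1 * -8 = 8 — same as recorded.
Step 12: push -3: top = -3 — confirmed correct.
Step 13: push -5: top = -5 — same as recorded.
Step 14: push 2: top = 2 — matches.
Every step is consistent.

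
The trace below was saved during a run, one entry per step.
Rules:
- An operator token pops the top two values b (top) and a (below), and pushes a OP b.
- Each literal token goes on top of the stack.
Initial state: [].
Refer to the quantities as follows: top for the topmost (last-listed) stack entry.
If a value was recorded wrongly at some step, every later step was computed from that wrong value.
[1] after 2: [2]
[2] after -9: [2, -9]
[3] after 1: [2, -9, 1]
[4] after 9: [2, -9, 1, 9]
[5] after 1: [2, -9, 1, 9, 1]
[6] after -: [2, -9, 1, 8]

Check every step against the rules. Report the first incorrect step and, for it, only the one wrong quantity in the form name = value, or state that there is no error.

step 1: push 2: top = 2 -> agrees with the trace
step 2: push -9: top = -9 -> exactly as logged
step 3: push 1: top = 1 -> consistent with the trace
step 4: push 9: top = 9 -> agrees with the trace
step 5: push 1: top = 1 -> verified
step 6: 9 - 1 = 8 -> confirmed correct
Nothing is out of place; the run is error-free.

no error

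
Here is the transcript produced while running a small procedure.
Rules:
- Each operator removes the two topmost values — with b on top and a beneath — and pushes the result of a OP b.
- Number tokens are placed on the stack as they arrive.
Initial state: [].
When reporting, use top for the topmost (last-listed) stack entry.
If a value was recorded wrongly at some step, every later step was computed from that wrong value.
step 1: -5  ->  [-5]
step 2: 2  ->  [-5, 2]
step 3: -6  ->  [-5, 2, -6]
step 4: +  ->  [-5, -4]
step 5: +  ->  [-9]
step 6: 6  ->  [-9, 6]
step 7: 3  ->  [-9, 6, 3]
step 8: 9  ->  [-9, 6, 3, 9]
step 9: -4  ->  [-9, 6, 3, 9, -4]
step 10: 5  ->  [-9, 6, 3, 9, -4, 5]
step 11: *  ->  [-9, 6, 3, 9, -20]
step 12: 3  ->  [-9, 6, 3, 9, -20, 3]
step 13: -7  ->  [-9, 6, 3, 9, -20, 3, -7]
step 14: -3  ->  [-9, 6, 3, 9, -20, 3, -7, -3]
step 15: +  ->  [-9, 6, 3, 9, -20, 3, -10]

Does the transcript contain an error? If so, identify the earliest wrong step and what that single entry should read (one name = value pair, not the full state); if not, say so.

no error

Recomputing the run from the initial state:
step 1: [-5]
step 2: [-5, 2]
step 3: [-5, 2, -6]
step 4: [-5, -4]
step 5: [-9]
step 6: [-9, 6]
step 7: [-9, 6, 3]
step 8: [-9, 6, 3, 9]
step 9: [-9, 6, 3, 9, -4]
step 10: [-9, 6, 3, 9, -4, 5]
step 11: [-9, 6, 3, 9, -20]
step 12: [-9, 6, 3, 9, -20, 3]
step 13: [-9, 6, 3, 9, -20, 3, -7]
step 14: [-9, 6, 3, 9, -20, 3, -7, -3]
step 15: [-9, 6, 3, 9, -20, 3, -10]
This matches the transcript at every step.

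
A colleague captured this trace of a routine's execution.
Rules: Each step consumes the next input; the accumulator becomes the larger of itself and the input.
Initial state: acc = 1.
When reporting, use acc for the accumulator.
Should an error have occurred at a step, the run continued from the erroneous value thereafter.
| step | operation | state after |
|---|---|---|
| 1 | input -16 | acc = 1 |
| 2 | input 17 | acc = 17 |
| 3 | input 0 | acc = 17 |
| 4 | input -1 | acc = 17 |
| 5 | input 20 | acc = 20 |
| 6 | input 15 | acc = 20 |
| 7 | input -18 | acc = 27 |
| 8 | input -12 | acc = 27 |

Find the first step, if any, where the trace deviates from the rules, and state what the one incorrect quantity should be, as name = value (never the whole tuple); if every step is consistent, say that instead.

step 7, acc = 20

Recomputing the run from the initial state:
step 1: acc = 1
step 2: acc = 17
step 3: acc = 17
step 4: acc = 17
step 5: acc = 20
step 6: acc = 20
step 7: acc = 20
step 8: acc = 20
The first disagreement with the trace is at step 7, where the value should be acc = 20.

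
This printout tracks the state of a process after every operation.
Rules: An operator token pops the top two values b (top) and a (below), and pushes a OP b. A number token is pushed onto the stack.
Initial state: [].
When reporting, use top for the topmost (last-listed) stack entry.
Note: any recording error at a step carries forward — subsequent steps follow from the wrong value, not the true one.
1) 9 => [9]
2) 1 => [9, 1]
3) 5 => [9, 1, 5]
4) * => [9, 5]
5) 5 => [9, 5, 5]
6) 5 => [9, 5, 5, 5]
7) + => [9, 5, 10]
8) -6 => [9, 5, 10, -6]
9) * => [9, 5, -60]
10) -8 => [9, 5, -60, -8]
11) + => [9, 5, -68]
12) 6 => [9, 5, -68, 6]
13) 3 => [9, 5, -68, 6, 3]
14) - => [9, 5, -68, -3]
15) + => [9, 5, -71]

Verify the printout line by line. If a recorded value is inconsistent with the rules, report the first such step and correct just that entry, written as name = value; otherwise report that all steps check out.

step 14, top = 3

1. push 9: top = 9 (confirmed correct)
2. push 1: top = 1 (verified)
3. push 5: top = 5 (same as recorded)
4. 1 * 5 = 5 (matches)
5. push 5: top = 5 (in agreement)
6. push 5: top = 5 (confirmed correct)
7. 5 + 5 = 10 (agrees with the printout)
8. push -6: top = -6 (agrees with the printout)
9. 10 * -6 = -60 (confirmed correct)
10. push -8: top = -8 (in agreement)
11. -60 + -8 = -68 (exactly as logged)
12. push 6: top = 6 (exactly as logged)
13. push 3: top = 3 (no discrepancy)
14. 6 - 3 = 3 (a discrepancy with the printout)
That makes step 14 the first incorrect line — top = 3 is what it should show.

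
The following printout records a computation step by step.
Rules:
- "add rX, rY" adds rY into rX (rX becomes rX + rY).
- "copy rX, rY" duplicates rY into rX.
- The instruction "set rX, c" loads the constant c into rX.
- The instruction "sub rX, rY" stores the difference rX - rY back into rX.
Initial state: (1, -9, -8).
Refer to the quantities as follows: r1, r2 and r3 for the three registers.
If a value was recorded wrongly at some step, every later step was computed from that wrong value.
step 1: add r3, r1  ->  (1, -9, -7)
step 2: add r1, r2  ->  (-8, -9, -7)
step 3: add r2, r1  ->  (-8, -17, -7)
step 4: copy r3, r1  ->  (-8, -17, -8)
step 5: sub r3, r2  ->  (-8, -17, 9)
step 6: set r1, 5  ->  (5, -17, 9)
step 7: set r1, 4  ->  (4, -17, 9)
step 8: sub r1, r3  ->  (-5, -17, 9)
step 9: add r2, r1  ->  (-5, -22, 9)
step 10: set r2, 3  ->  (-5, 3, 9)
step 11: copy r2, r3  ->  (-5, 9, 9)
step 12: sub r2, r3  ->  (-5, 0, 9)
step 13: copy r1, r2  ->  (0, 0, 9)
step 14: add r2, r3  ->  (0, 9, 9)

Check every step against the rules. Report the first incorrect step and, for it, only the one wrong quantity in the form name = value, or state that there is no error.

Recomputing the run from the initial state:
step 1: r1 = 1, r2 = -9, r3 = -7
step 2: r1 = -8, r2 = -9, r3 = -7
step 3: r1 = -8, r2 = -17, r3 = -7
step 4: r1 = -8, r2 = -17, r3 = -8
step 5: r1 = -8, r2 = -17, r3 = 9
step 6: r1 = 5, r2 = -17, r3 = 9
step 7: r1 = 4, r2 = -17, r3 = 9
step 8: r1 = -5, r2 = -17, r3 = 9
step 9: r1 = -5, r2 = -22, r3 = 9
step 10: r1 = -5, r2 = 3, r3 = 9
step 11: r1 = -5, r2 = 9, r3 = 9
step 12: r1 = -5, r2 = 0, r3 = 9
step 13: r1 = 0, r2 = 0, r3 = 9
step 14: r1 = 0, r2 = 9, r3 = 9
This matches the printout at every step.

no error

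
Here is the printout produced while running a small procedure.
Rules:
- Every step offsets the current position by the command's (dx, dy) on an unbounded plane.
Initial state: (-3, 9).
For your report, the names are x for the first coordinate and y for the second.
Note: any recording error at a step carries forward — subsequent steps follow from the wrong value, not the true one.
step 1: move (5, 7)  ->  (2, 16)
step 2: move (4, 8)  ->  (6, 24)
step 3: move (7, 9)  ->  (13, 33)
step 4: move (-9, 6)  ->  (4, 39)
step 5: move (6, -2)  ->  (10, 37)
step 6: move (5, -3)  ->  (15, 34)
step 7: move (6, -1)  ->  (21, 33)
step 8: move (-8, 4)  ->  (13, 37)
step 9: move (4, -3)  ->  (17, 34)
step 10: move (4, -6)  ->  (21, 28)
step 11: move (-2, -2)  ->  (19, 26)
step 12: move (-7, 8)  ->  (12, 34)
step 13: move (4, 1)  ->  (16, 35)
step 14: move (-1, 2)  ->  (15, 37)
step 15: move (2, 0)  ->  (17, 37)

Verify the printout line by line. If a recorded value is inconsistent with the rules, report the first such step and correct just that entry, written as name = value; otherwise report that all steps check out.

step 1: x = -3 + (5) = 2, y = 9 + (7) = 16 -> consistent with the printout
step 2: x = 2 + (4) = 6, y = 16 + (8) = 24 -> checks out
step 3: x = 6 + (7) = 13, y = 24 + (9) = 33 -> matches
step 4: x = 13 + (-9) = 4, y = 33 + (6) = 39 -> same as recorded
step 5: x = 4 + (6) = 10, y = 39 + (-2) = 37 -> verified
step 6: x = 10 + (5) = 15, y = 37 + (-3) = 34 -> in agreement
step 7: x = 15 + (6) = 21, y = 34 + (-1) = 33 -> matches
step 8: x = 21 + (-8) = 13, y = 33 + (4) = 37 -> in agreement
step 9: x = 13 + (4) = 17, y = 37 + (-3) = 34 -> checks out
step 10: x = 17 + (4) = 21, y = 34 + (-6) = 28 -> matches
step 11: x = 21 + (-2) = 19, y = 28 + (-2) = 26 -> confirmed correct
step 12: x = 19 + (-7) = 12, y = 26 + (8) = 34 -> agrees with the printout
step 13: x = 12 + (4) = 16, y = 34 + (1) = 35 -> confirmed correct
step 14: x = 16 + (-1) = 15, y = 35 + (2) = 37 -> verified
step 15: x = 15 + (2) = 17, y = 37 + (0) = 37 -> no discrepancy
All entries verified; no error found.

no error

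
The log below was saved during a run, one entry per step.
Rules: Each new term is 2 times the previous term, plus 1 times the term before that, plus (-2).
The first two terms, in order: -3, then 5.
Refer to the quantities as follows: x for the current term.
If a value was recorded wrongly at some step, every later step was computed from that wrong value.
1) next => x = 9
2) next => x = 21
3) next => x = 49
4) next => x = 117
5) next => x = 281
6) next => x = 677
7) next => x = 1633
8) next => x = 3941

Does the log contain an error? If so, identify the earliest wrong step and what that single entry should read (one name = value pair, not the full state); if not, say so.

step 1, x = 5

1. x = 2*(5) + (1)*(-3) + (-2) = 5 (a discrepancy with the log)
The earliest wrong entry is at step 1: it should read x = 5.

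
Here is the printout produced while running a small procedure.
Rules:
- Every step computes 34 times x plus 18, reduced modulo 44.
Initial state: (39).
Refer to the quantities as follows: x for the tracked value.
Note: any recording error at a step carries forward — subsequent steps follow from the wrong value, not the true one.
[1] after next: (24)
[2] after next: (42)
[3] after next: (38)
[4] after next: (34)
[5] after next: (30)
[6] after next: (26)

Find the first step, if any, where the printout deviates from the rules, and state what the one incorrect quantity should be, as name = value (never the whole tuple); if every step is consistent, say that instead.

no error

Step 1: x = (34*39 + 18) mod 44 = 24 — matches.
Step 2: x = (34*24 + 18) mod 44 = 42 — same as recorded.
Step 3: x = (34*42 + 18) mod 44 = 38 — exactly as logged.
Step 4: x = (34*38 + 18) mod 44 = 34 — exactly as logged.
Step 5: x = (34*34 + 18) mod 44 = 30 — verified.
Step 6: x = (34*30 + 18) mod 44 = 26 — verified.
All entries verified; no error found.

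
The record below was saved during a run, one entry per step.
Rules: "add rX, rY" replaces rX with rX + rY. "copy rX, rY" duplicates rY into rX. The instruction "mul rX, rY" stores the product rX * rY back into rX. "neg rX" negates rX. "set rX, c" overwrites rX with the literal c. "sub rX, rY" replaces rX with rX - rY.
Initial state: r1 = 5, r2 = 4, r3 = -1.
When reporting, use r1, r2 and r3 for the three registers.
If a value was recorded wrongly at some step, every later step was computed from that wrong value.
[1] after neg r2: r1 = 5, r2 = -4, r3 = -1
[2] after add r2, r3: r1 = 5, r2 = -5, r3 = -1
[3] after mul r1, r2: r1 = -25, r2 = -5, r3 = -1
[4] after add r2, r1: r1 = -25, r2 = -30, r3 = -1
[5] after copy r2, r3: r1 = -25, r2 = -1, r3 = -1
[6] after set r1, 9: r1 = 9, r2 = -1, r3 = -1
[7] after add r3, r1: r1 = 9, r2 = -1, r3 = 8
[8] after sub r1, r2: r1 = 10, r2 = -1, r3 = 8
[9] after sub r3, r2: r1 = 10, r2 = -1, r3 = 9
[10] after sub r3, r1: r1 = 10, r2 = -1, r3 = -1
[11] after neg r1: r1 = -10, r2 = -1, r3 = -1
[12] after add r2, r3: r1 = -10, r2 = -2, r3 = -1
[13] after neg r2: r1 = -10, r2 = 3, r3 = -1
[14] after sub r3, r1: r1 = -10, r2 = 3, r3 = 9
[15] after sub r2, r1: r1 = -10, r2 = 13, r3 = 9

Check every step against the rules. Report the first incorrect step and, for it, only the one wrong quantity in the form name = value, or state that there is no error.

step 13, r2 = 2

Step 1: r2 = -(4) = -4 — verified.
Step 2: r2 = -4 + -1 = -5 — exactly as logged.
Step 3: r1 = 5 * -5 = -25 — agrees with the record.
Step 4: r2 = -5 + -25 = -30 — checks out.
Step 5: r2 = -1 — matches.
Step 6: r1 = 9 — in agreement.
Step 7: r3 = -1 + 9 = 8 — verified.
Step 8: r1 = 9 - -1 = 10 — exactly as logged.
Step 9: r3 = 8 - -1 = 9 — exactly as logged.
Step 10: r3 = 9 - 10 = -1 — same as recorded.
Step 11: r1 = -(10) = -10 — confirmed correct.
Step 12: r2 = -1 + -1 = -2 — confirmed correct.
Step 13: r2 = -(-2) = 2 — not what was recorded.
The audit stops at step 13: the recorded entry is wrong and should be r2 = 2.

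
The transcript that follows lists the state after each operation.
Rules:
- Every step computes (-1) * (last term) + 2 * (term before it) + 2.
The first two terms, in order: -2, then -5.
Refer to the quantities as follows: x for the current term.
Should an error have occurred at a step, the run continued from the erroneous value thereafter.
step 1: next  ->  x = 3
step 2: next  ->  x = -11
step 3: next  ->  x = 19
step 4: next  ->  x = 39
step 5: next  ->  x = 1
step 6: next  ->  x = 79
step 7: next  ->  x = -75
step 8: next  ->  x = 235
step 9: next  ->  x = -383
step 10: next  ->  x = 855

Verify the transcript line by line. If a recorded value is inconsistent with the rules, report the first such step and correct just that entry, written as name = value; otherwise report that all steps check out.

Recomputing the run from the initial state:
step 1: x = 3
step 2: x = -11
step 3: x = 19
step 4: x = -39
step 5: x = 79
step 6: x = -155
step 7: x = 315
step 8: x = -623
step 9: x = 1255
step 10: x = -2499
The first disagreement with the transcript is at step 4, where the value should be x = -39.

step 4, x = -39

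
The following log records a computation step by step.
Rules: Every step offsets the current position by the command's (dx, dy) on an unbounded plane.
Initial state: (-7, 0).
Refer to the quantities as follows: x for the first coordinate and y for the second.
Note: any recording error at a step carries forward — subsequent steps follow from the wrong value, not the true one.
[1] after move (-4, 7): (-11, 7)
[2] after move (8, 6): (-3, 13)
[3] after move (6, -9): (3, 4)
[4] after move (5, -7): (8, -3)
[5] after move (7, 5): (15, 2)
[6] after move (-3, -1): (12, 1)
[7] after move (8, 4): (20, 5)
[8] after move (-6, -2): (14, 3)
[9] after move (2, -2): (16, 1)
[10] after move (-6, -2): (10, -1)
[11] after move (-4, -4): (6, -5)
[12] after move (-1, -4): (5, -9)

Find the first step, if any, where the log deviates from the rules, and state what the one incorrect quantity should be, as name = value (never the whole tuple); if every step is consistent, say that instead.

no error

Recomputing the run from the initial state:
step 1: x = -11, y = 7
step 2: x = -3, y = 13
step 3: x = 3, y = 4
step 4: x = 8, y = -3
step 5: x = 15, y = 2
step 6: x = 12, y = 1
step 7: x = 20, y = 5
step 8: x = 14, y = 3
step 9: x = 16, y = 1
step 10: x = 10, y = -1
step 11: x = 6, y = -5
step 12: x = 5, y = -9
This matches the log at every step.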